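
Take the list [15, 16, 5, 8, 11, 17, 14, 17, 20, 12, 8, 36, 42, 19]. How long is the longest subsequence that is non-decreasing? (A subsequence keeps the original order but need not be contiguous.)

8

Track the smallest tail for each achievable length (allowing ties):
15 → extends → [15]
16 → extends → [15, 16]
5 → replaces 15 → [5, 16]
8 → replaces 16 → [5, 8]
11 → extends → [5, 8, 11]
17 → extends → [5, 8, 11, 17]
14 → replaces 17 → [5, 8, 11, 14]
17 → extends → [5, 8, 11, 14, 17]
20 → extends → [5, 8, 11, 14, 17, 20]
12 → replaces 14 → [5, 8, 11, 12, 17, 20]
8 → replaces 11 → [5, 8, 8, 12, 17, 20]
36 → extends → [5, 8, 8, 12, 17, 20, 36]
42 → extends → [5, 8, 8, 12, 17, 20, 36, 42]
19 → replaces 20 → [5, 8, 8, 12, 17, 19, 36, 42]
Eight tails, so the longest non-decreasing subsequence has length 8 (e.g. 5, 8, 11, 17, 17, 20, 36, 42).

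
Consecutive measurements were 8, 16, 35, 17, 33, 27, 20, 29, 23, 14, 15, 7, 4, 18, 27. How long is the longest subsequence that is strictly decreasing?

Let dp[i] be the longest strictly decreasing subsequence ending at i:
i:      1  2  3  4  5  6  7  8  9 10 11 12 13 14 15
a[i]:   8 16 35 17 33 27 20 29 23 14 15  7  4 18 27
dp:     1  1  1  2  2  3  4  3  4  5  5  6  7  5  4
Maximum is 7.

7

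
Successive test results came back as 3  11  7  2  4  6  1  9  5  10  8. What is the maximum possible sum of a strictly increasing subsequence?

Let S[i] be the best sum of a strictly increasing subsequence ending at i:
i:      1  2  3  4  5  6  7  8  9 10 11
a[i]:   3 11  7  2  4  6  1  9  5 10  8
S:      3 14 10  2  7 13  1 22 12 32 21
Maximum is 32 (e.g. 3 + 4 + 6 + 9 + 10).

32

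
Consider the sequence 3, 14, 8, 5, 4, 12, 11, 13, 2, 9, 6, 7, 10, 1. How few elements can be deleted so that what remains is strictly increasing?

9

Fewest deletions = n − (longest strictly increasing subsequence).
Patience tails:
3 → extends → [3]
14 → extends → [3, 14]
8 → replaces 14 → [3, 8]
5 → replaces 8 → [3, 5]
4 → replaces 5 → [3, 4]
12 → extends → [3, 4, 12]
11 → replaces 12 → [3, 4, 11]
13 → extends → [3, 4, 11, 13]
2 → replaces 3 → [2, 4, 11, 13]
9 → replaces 11 → [2, 4, 9, 13]
6 → replaces 9 → [2, 4, 6, 13]
7 → replaces 13 → [2, 4, 6, 7]
10 → extends → [2, 4, 6, 7, 10]
1 → replaces 2 → [1, 4, 6, 7, 10]
Longest strictly increasing subsequence has length 5, so deletions = 14 − 5 = 9.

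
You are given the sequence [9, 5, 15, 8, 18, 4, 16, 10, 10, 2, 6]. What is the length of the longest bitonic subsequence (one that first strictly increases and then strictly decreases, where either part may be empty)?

6

inc[i] = longest strictly increasing subsequence ending at i; dec[i] = longest strictly decreasing subsequence starting at i:
i:      1  2  3  4  5  6  7  8  9 10 11
a[i]:   9  5 15  8 18  4 16 10 10  2  6
inc:    1  1  2  2  3  1  3  3  3  1  2
dec:    4  3  4  3  4  2  3  2  2  1  1
Best peak at i=5 (value 18): inc=3, dec=4, length 3+4−1 = 6.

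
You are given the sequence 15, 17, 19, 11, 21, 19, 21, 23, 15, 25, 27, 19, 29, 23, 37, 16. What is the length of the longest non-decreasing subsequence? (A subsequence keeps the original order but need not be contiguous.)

Track the smallest tail for each achievable length (allowing ties):
15 → extends → [15]
17 → extends → [15, 17]
19 → extends → [15, 17, 19]
11 → replaces 15 → [11, 17, 19]
21 → extends → [11, 17, 19, 21]
19 → replaces 21 → [11, 17, 19, 19]
21 → extends → [11, 17, 19, 19, 21]
23 → extends → [11, 17, 19, 19, 21, 23]
15 → replaces 17 → [11, 15, 19, 19, 21, 23]
25 → extends → [11, 15, 19, 19, 21, 23, 25]
27 → extends → [11, 15, 19, 19, 21, 23, 25, 27]
19 → replaces 21 → [11, 15, 19, 19, 19, 23, 25, 27]
29 → extends → [11, 15, 19, 19, 19, 23, 25, 27, 29]
23 → replaces 25 → [11, 15, 19, 19, 19, 23, 23, 27, 29]
37 → extends → [11, 15, 19, 19, 19, 23, 23, 27, 29, 37]
16 → replaces 19 → [11, 15, 16, 19, 19, 23, 23, 27, 29, 37]
Ten tails, so the longest non-decreasing subsequence has length 10 (e.g. 15, 17, 19, 21, 21, 23, 25, 27, 29, 37).

10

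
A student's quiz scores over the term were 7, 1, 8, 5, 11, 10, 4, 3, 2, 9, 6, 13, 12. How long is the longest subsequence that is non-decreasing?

4

Let dp[i] be the length of the longest such subsequence ending at index i:
i:      1  2  3  4  5  6  7  8  9 10 11 12 13
a[i]:   7  1  8  5 11 10  4  3  2  9  6 13 12
dp:     1  1  2  2  3  3  2  2  2  3  3  4  4
Maximum dp value is 4.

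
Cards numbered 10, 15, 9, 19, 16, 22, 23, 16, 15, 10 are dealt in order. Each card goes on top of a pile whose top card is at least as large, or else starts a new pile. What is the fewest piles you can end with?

5

Place each on the leftmost legal pile:
10 → new pile 1 (tops now [10])
15 → new pile 2 (tops now [10, 15])
9 → pile 1 (tops now [9, 15])
19 → new pile 3 (tops now [9, 15, 19])
16 → pile 3 (tops now [9, 15, 16])
22 → new pile 4 (tops now [9, 15, 16, 22])
23 → new pile 5 (tops now [9, 15, 16, 22, 23])
16 → pile 3 (tops now [9, 15, 16, 22, 23])
15 → pile 2 (tops now [9, 15, 16, 22, 23])
10 → pile 2 (tops now [9, 10, 16, 22, 23])
Five piles.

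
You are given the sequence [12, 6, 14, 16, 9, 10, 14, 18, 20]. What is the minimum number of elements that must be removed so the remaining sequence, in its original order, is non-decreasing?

Fewest deletions = n − (longest non-decreasing subsequence).
i:      1  2  3  4  5  6  7  8  9
a[i]:  12  6 14 16  9 10 14 18 20
dp:     1  1  2  3  2  3  4  5  6
max dp = 6, so deletions = 9 − 6 = 3.

3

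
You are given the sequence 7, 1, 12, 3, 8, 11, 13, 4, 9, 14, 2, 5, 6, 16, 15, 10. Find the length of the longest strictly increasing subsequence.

7

Track the smallest tail for each achievable length (strict):
7 → extends → [7]
1 → replaces 7 → [1]
12 → extends → [1, 12]
3 → replaces 12 → [1, 3]
8 → extends → [1, 3, 8]
11 → extends → [1, 3, 8, 11]
13 → extends → [1, 3, 8, 11, 13]
4 → replaces 8 → [1, 3, 4, 11, 13]
9 → replaces 11 → [1, 3, 4, 9, 13]
14 → extends → [1, 3, 4, 9, 13, 14]
2 → replaces 3 → [1, 2, 4, 9, 13, 14]
5 → replaces 9 → [1, 2, 4, 5, 13, 14]
6 → replaces 13 → [1, 2, 4, 5, 6, 14]
16 → extends → [1, 2, 4, 5, 6, 14, 16]
15 → replaces 16 → [1, 2, 4, 5, 6, 14, 15]
10 → replaces 14 → [1, 2, 4, 5, 6, 10, 15]
Seven tails, so the longest strictly increasing subsequence has length 7 (e.g. 1, 3, 8, 11, 13, 14, 16).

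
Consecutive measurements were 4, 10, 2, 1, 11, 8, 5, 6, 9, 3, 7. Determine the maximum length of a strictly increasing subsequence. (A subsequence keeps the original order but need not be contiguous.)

Let dp[i] be the length of the longest such subsequence ending at index i:
i:      1  2  3  4  5  6  7  8  9 10 11
a[i]:   4 10  2  1 11  8  5  6  9  3  7
dp:     1  2  1  1  3  2  2  3  4  2  4
Maximum dp value is 4.

4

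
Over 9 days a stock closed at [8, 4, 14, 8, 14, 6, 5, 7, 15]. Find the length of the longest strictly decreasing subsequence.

4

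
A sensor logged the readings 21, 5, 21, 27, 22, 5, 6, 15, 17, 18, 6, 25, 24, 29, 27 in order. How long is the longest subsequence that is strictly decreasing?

4

Let dp[i] be the longest strictly decreasing subsequence ending at i:
i:      1  2  3  4  5  6  7  8  9 10 11 12 13 14 15
a[i]:  21  5 21 27 22  5  6 15 17 18  6 25 24 29 27
dp:     1  2  1  1  2  3  3  3  3  3  4  2  3  1  2
Maximum is 4.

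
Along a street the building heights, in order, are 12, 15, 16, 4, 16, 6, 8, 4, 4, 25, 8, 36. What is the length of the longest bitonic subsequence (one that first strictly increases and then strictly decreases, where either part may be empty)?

inc[i] = longest strictly increasing subsequence ending at i; dec[i] = longest strictly decreasing subsequence starting at i:
i:      1  2  3  4  5  6  7  8  9 10 11 12
a[i]:  12 15 16  4 16  6  8  4  4 25  8 36
inc:    1  2  3  1  3  2  3  1  1  4  3  5
dec:    3  3  3  1  3  2  2  1  1  2  1  1
Best peak at i=3 (value 16): inc=3, dec=3, length 3+3−1 = 5.

5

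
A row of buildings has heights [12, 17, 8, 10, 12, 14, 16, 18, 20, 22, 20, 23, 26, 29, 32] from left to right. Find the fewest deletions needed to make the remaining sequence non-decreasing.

Fewest deletions = n − (longest non-decreasing subsequence).
i:      1  2  3  4  5  6  7  8  9 10 11 12 13 14 15
a[i]:  12 17  8 10 12 14 16 18 20 22 20 23 26 29 32
dp:     1  2  1  2  3  4  5  6  7  8  8  9 10 11 12
max dp = 12, so deletions = 15 − 12 = 3.

3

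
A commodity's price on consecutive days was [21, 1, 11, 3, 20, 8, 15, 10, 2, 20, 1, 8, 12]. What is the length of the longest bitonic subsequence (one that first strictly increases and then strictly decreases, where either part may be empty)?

inc[i] = longest strictly increasing subsequence ending at i; dec[i] = longest strictly decreasing subsequence starting at i:
i:      1  2  3  4  5  6  7  8  9 10 11 12 13
a[i]:  21  1 11  3 20  8 15 10  2 20  1  8 12
inc:    1  1  2  2  3  3  4  4  2  5  1  3  5
dec:    6  1  4  3  5  3  4  3  2  2  1  1  1
Best peak at i=5 (value 20): inc=3, dec=5, length 3+5−1 = 7.

7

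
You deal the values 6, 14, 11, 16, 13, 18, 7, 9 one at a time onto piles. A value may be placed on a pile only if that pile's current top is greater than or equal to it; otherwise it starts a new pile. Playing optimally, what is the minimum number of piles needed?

Place each on the leftmost legal pile:
6 → new pile 1 (tops now [6])
14 → new pile 2 (tops now [6, 14])
11 → pile 2 (tops now [6, 11])
16 → new pile 3 (tops now [6, 11, 16])
13 → pile 3 (tops now [6, 11, 13])
18 → new pile 4 (tops now [6, 11, 13, 18])
7 → pile 2 (tops now [6, 7, 13, 18])
9 → pile 3 (tops now [6, 7, 9, 18])
Four piles.

4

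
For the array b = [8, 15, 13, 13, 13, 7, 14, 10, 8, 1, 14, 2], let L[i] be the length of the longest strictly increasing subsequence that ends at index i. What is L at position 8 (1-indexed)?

dp[i] = 1 + max{dp[j] : j<i, b[j]<b[i]} (or 1 if no such j):
i:      1  2  3  4  5  6  7  8  9 10 11 12
b[i]:   8 15 13 13 13  7 14 10  8  1 14  2
dp:     1  2  2  2  2  1  3  2  2  1  3  2
At index 8 the value is 2.

2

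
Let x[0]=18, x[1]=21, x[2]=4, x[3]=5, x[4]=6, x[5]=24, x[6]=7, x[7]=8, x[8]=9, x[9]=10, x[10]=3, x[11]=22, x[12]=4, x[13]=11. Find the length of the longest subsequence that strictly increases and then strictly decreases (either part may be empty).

inc[i] = longest strictly increasing subsequence ending at i; dec[i] = longest strictly decreasing subsequence starting at i:
i:      0  1  2  3  4  5  6  7  8  9 10 11 12 13
x[i]:  18 21  4  5  6 24  7  8  9 10  3 22  4 11
inc:    1  2  1  2  3  4  4  5  6  7  1  8  2  8
dec:    3  3  2  2  2  3  2  2  2  2  1  2  1  1
Best peak at i=11 (value 22): inc=8, dec=2, length 8+2−1 = 9.

9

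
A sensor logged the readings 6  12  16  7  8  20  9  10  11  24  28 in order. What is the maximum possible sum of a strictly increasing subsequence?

Let S[i] be the best sum of a strictly increasing subsequence ending at i:
i:       1   2   3   4   5   6   7   8   9  10  11
a[i]:    6  12  16   7   8  20   9  10  11  24  28
S:       6  18  34  13  21  54  30  40  51  78 106
Maximum is 106 (e.g. 6 + 12 + 16 + 20 + 24 + 28).

106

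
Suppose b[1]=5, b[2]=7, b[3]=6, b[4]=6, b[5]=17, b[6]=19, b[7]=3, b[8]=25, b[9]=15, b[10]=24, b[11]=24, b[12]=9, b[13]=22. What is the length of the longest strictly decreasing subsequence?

Let dp[i] be the longest strictly decreasing subsequence ending at i:
i:      1  2  3  4  5  6  7  8  9 10 11 12 13
b[i]:   5  7  6  6 17 19  3 25 15 24 24  9 22
dp:     1  1  2  2  1  1  3  1  2  2  2  3  3
Maximum is 3.

3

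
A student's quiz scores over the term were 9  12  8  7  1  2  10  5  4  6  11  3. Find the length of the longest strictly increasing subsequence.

Track the smallest tail for each achievable length (strict):
9 → extends → [9]
12 → extends → [9, 12]
8 → replaces 9 → [8, 12]
7 → replaces 8 → [7, 12]
1 → replaces 7 → [1, 12]
2 → replaces 12 → [1, 2]
10 → extends → [1, 2, 10]
5 → replaces 10 → [1, 2, 5]
4 → replaces 5 → [1, 2, 4]
6 → extends → [1, 2, 4, 6]
11 → extends → [1, 2, 4, 6, 11]
3 → replaces 4 → [1, 2, 3, 6, 11]
Five tails, so the longest strictly increasing subsequence has length 5 (e.g. 1, 2, 5, 6, 11).

5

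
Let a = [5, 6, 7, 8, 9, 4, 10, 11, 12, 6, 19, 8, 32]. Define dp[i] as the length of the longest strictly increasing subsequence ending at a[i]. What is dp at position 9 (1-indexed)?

8

dp[i] = 1 + max{dp[j] : j<i, a[j]<a[i]} (or 1 if no such j):
i:      1  2  3  4  5  6  7  8  9 10 11 12 13
a[i]:   5  6  7  8  9  4 10 11 12  6 19  8 32
dp:     1  2  3  4  5  1  6  7  8  2  9  4 10
At index 9 the value is 8.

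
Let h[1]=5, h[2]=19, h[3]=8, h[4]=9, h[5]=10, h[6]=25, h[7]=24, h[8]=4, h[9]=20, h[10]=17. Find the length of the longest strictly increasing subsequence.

5

Track the smallest tail for each achievable length (strict):
5 → extends → [5]
19 → extends → [5, 19]
8 → replaces 19 → [5, 8]
9 → extends → [5, 8, 9]
10 → extends → [5, 8, 9, 10]
25 → extends → [5, 8, 9, 10, 25]
24 → replaces 25 → [5, 8, 9, 10, 24]
4 → replaces 5 → [4, 8, 9, 10, 24]
20 → replaces 24 → [4, 8, 9, 10, 20]
17 → replaces 20 → [4, 8, 9, 10, 17]
Five tails, so the longest strictly increasing subsequence has length 5 (e.g. 5, 8, 9, 10, 25).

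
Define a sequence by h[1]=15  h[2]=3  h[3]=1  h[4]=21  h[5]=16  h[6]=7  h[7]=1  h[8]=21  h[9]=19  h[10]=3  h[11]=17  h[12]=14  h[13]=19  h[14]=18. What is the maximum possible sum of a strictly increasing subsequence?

Let S[i] be the best sum of a strictly increasing subsequence ending at i:
i:      1  2  3  4  5  6  7  8  9 10 11 12 13 14
h[i]:  15  3  1 21 16  7  1 21 19  3 17 14 19 18
S:     15  3  1 36 31 10  1 52 50  4 48 24 67 66
Maximum is 67 (e.g. 15 + 16 + 17 + 19).

67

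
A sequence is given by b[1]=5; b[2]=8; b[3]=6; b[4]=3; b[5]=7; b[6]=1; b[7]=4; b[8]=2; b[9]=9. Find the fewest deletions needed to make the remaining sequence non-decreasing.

Fewest deletions = n − (longest non-decreasing subsequence).
Patience tails:
5 → extends → [5]
8 → extends → [5, 8]
6 → replaces 8 → [5, 6]
3 → replaces 5 → [3, 6]
7 → extends → [3, 6, 7]
1 → replaces 3 → [1, 6, 7]
4 → replaces 6 → [1, 4, 7]
2 → replaces 4 → [1, 2, 7]
9 → extends → [1, 2, 7, 9]
Longest non-decreasing subsequence has length 4, so deletions = 9 − 4 = 5.

5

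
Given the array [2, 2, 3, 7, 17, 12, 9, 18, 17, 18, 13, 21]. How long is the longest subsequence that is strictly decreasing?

3

Negate each value so 'decreasing' becomes 'increasing', then run patience tails on the negated sequence:
-2 → extends → [-2]
-2 → already a tail → [-2]
-3 → replaces -2 → [-3]
-7 → replaces -3 → [-7]
-17 → replaces -7 → [-17]
-12 → extends → [-17, -12]
-9 → extends → [-17, -12, -9]
-18 → replaces -17 → [-18, -12, -9]
-17 → replaces -12 → [-18, -17, -9]
-18 → already a tail → [-18, -17, -9]
-13 → replaces -9 → [-18, -17, -13]
-21 → replaces -18 → [-21, -17, -13]
Three tails, so the longest strictly decreasing subsequence of the original has length 3.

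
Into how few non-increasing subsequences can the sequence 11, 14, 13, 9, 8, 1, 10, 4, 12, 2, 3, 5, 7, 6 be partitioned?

The minimum number of non-increasing subsequences covering a sequence equals the length of its longest strictly increasing subsequence.
LIS length is 5 (e.g. 1, 2, 3, 5, 7), so 5 piles are needed.

5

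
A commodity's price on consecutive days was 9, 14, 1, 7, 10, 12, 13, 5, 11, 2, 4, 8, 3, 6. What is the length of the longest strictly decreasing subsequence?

Negate each value so 'decreasing' becomes 'increasing', then run patience tails on the negated sequence:
-9 → extends → [-9]
-14 → replaces -9 → [-14]
-1 → extends → [-14, -1]
-7 → replaces -1 → [-14, -7]
-10 → replaces -7 → [-14, -10]
-12 → replaces -10 → [-14, -12]
-13 → replaces -12 → [-14, -13]
-5 → extends → [-14, -13, -5]
-11 → replaces -5 → [-14, -13, -11]
-2 → extends → [-14, -13, -11, -2]
-4 → replaces -2 → [-14, -13, -11, -4]
-8 → replaces -4 → [-14, -13, -11, -8]
-3 → extends → [-14, -13, -11, -8, -3]
-6 → replaces -3 → [-14, -13, -11, -8, -6]
Five tails, so the longest strictly decreasing subsequence of the original has length 5.

5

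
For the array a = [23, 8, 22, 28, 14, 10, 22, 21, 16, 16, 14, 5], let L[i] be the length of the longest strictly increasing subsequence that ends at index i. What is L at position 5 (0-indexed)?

2

dp[i] = 1 + max{dp[j] : j<i, a[j]<a[i]} (or 1 if no such j):
i:      0  1  2  3  4  5  6  7  8  9 10 11
a[i]:  23  8 22 28 14 10 22 21 16 16 14  5
dp:     1  1  2  3  2  2  3  3  3  3  3  1
At index 5 the value is 2.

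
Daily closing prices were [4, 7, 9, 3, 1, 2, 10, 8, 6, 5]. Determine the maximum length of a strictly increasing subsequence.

4

Track the smallest tail for each achievable length (strict):
4 → extends → [4]
7 → extends → [4, 7]
9 → extends → [4, 7, 9]
3 → replaces 4 → [3, 7, 9]
1 → replaces 3 → [1, 7, 9]
2 → replaces 7 → [1, 2, 9]
10 → extends → [1, 2, 9, 10]
8 → replaces 9 → [1, 2, 8, 10]
6 → replaces 8 → [1, 2, 6, 10]
5 → replaces 6 → [1, 2, 5, 10]
Four tails, so the longest strictly increasing subsequence has length 4 (e.g. 4, 7, 9, 10).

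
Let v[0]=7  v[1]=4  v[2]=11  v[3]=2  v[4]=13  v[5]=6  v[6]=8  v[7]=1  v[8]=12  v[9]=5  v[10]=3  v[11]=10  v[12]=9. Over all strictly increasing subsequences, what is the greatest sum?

31

Let S[i] be the best sum of a strictly increasing subsequence ending at i:
i:      0  1  2  3  4  5  6  7  8  9 10 11 12
v[i]:   7  4 11  2 13  6  8  1 12  5  3 10  9
S:      7  4 18  2 31 10 18  1 30  9  5 28 27
Maximum is 31 (e.g. 7 + 11 + 13).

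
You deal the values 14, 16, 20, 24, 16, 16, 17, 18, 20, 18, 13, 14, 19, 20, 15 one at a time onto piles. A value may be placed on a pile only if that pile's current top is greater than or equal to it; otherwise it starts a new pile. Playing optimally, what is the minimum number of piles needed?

6

Place each on the leftmost legal pile:
14 → new pile 1 (tops now [14])
16 → new pile 2 (tops now [14, 16])
20 → new pile 3 (tops now [14, 16, 20])
24 → new pile 4 (tops now [14, 16, 20, 24])
16 → pile 2 (tops now [14, 16, 20, 24])
16 → pile 2 (tops now [14, 16, 20, 24])
17 → pile 3 (tops now [14, 16, 17, 24])
18 → pile 4 (tops now [14, 16, 17, 18])
20 → new pile 5 (tops now [14, 16, 17, 18, 20])
18 → pile 4 (tops now [14, 16, 17, 18, 20])
13 → pile 1 (tops now [13, 16, 17, 18, 20])
14 → pile 2 (tops now [13, 14, 17, 18, 20])
19 → pile 5 (tops now [13, 14, 17, 18, 19])
20 → new pile 6 (tops now [13, 14, 17, 18, 19, 20])
15 → pile 3 (tops now [13, 14, 15, 18, 19, 20])
Six piles.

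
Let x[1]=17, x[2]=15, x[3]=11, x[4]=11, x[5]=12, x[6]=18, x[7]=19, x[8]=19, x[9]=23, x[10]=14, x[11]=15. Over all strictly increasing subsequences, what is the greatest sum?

Let S[i] be the best sum of a strictly increasing subsequence ending at i:
i:      1  2  3  4  5  6  7  8  9 10 11
x[i]:  17 15 11 11 12 18 19 19 23 14 15
S:     17 15 11 11 23 41 60 60 83 37 52
Maximum is 83 (e.g. 11 + 12 + 18 + 19 + 23).

83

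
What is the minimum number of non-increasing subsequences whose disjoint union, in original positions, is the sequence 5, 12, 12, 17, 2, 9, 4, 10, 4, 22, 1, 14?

4

Place each on the leftmost legal pile:
5 → new pile 1 (tops now [5])
12 → new pile 2 (tops now [5, 12])
12 → pile 2 (tops now [5, 12])
17 → new pile 3 (tops now [5, 12, 17])
2 → pile 1 (tops now [2, 12, 17])
9 → pile 2 (tops now [2, 9, 17])
4 → pile 2 (tops now [2, 4, 17])
10 → pile 3 (tops now [2, 4, 10])
4 → pile 2 (tops now [2, 4, 10])
22 → new pile 4 (tops now [2, 4, 10, 22])
1 → pile 1 (tops now [1, 4, 10, 22])
14 → pile 4 (tops now [1, 4, 10, 14])
Four piles.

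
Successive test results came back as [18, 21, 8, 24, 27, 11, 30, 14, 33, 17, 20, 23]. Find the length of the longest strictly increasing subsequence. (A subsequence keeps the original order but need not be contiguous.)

6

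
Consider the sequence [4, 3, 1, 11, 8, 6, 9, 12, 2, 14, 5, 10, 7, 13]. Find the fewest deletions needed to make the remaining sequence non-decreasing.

Fewest deletions = n − (longest non-decreasing subsequence).
i:      1  2  3  4  5  6  7  8  9 10 11 12 13 14
a[i]:   4  3  1 11  8  6  9 12  2 14  5 10  7 13
dp:     1  1  1  2  2  2  3  4  2  5  3  4  4  5
max dp = 5, so deletions = 14 − 5 = 9.

9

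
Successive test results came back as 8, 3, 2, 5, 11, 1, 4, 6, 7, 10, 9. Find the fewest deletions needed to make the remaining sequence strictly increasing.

Fewest deletions = n − (longest strictly increasing subsequence).
i:      1  2  3  4  5  6  7  8  9 10 11
a[i]:   8  3  2  5 11  1  4  6  7 10  9
dp:     1  1  1  2  3  1  2  3  4  5  5
max dp = 5, so deletions = 11 − 5 = 6.

6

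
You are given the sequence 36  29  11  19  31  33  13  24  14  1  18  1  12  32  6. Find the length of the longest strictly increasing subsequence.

Track the smallest tail for each achievable length (strict):
36 → extends → [36]
29 → replaces 36 → [29]
11 → replaces 29 → [11]
19 → extends → [11, 19]
31 → extends → [11, 19, 31]
33 → extends → [11, 19, 31, 33]
13 → replaces 19 → [11, 13, 31, 33]
24 → replaces 31 → [11, 13, 24, 33]
14 → replaces 24 → [11, 13, 14, 33]
1 → replaces 11 → [1, 13, 14, 33]
18 → replaces 33 → [1, 13, 14, 18]
1 → already a tail → [1, 13, 14, 18]
12 → replaces 13 → [1, 12, 14, 18]
32 → extends → [1, 12, 14, 18, 32]
6 → replaces 12 → [1, 6, 14, 18, 32]
Five tails, so the longest strictly increasing subsequence has length 5 (e.g. 11, 13, 14, 18, 32).

5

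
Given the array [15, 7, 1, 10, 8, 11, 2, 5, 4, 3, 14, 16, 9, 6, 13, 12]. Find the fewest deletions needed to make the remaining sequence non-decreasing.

Fewest deletions = n − (longest non-decreasing subsequence).
Patience tails:
15 → extends → [15]
7 → replaces 15 → [7]
1 → replaces 7 → [1]
10 → extends → [1, 10]
8 → replaces 10 → [1, 8]
11 → extends → [1, 8, 11]
2 → replaces 8 → [1, 2, 11]
5 → replaces 11 → [1, 2, 5]
4 → replaces 5 → [1, 2, 4]
3 → replaces 4 → [1, 2, 3]
14 → extends → [1, 2, 3, 14]
16 → extends → [1, 2, 3, 14, 16]
9 → replaces 14 → [1, 2, 3, 9, 16]
6 → replaces 9 → [1, 2, 3, 6, 16]
13 → replaces 16 → [1, 2, 3, 6, 13]
12 → replaces 13 → [1, 2, 3, 6, 12]
Longest non-decreasing subsequence has length 5, so deletions = 16 − 5 = 11.

11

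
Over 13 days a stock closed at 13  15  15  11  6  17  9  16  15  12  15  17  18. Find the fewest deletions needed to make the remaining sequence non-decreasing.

Fewest deletions = n − (longest non-decreasing subsequence).
i:      1  2  3  4  5  6  7  8  9 10 11 12 13
a[i]:  13 15 15 11  6 17  9 16 15 12 15 17 18
dp:     1  2  3  1  1  4  2  4  4  3  5  6  7
max dp = 7, so deletions = 13 − 7 = 6.

6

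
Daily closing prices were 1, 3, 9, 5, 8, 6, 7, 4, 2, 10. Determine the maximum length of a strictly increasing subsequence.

6

Let dp[i] be the length of the longest such subsequence ending at index i:
i:      1  2  3  4  5  6  7  8  9 10
a[i]:   1  3  9  5  8  6  7  4  2 10
dp:     1  2  3  3  4  4  5  3  2  6
Maximum dp value is 6.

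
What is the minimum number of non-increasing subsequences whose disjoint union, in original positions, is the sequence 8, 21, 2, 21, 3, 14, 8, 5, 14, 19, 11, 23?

Place each on the leftmost legal pile:
8 → new pile 1 (tops now [8])
21 → new pile 2 (tops now [8, 21])
2 → pile 1 (tops now [2, 21])
21 → pile 2 (tops now [2, 21])
3 → pile 2 (tops now [2, 3])
14 → new pile 3 (tops now [2, 3, 14])
8 → pile 3 (tops now [2, 3, 8])
5 → pile 3 (tops now [2, 3, 5])
14 → new pile 4 (tops now [2, 3, 5, 14])
19 → new pile 5 (tops now [2, 3, 5, 14, 19])
11 → pile 4 (tops now [2, 3, 5, 11, 19])
23 → new pile 6 (tops now [2, 3, 5, 11, 19, 23])
Six piles.

6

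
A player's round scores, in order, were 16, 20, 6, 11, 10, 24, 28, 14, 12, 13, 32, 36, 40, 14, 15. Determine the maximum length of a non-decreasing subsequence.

Track the smallest tail for each achievable length (allowing ties):
16 → extends → [16]
20 → extends → [16, 20]
6 → replaces 16 → [6, 20]
11 → replaces 20 → [6, 11]
10 → replaces 11 → [6, 10]
24 → extends → [6, 10, 24]
28 → extends → [6, 10, 24, 28]
14 → replaces 24 → [6, 10, 14, 28]
12 → replaces 14 → [6, 10, 12, 28]
13 → replaces 28 → [6, 10, 12, 13]
32 → extends → [6, 10, 12, 13, 32]
36 → extends → [6, 10, 12, 13, 32, 36]
40 → extends → [6, 10, 12, 13, 32, 36, 40]
14 → replaces 32 → [6, 10, 12, 13, 14, 36, 40]
15 → replaces 36 → [6, 10, 12, 13, 14, 15, 40]
Seven tails, so the longest non-decreasing subsequence has length 7 (e.g. 16, 20, 24, 28, 32, 36, 40).

7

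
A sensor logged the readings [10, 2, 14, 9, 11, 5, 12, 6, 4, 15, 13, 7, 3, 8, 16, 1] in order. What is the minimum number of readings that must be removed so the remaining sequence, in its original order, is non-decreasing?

Fewest deletions = n − (longest non-decreasing subsequence).
i:      1  2  3  4  5  6  7  8  9 10 11 12 13 14 15 16
a[i]:  10  2 14  9 11  5 12  6  4 15 13  7  3  8 16  1
dp:     1  1  2  2  3  2  4  3  2  5  5  4  2  5  6  1
max dp = 6, so deletions = 16 − 6 = 10.

10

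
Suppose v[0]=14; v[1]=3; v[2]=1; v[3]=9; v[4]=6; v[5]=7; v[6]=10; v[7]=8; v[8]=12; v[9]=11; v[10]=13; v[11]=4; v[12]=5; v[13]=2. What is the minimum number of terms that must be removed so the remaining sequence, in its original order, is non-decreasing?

8

Fewest deletions = n − (longest non-decreasing subsequence).
i:      0  1  2  3  4  5  6  7  8  9 10 11 12 13
v[i]:  14  3  1  9  6  7 10  8 12 11 13  4  5  2
dp:     1  1  1  2  2  3  4  4  5  5  6  2  3  2
max dp = 6, so deletions = 14 − 6 = 8.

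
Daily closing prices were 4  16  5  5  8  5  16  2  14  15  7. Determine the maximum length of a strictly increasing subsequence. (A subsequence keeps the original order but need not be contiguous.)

5

Track the smallest tail for each achievable length (strict):
4 → extends → [4]
16 → extends → [4, 16]
5 → replaces 16 → [4, 5]
5 → already a tail → [4, 5]
8 → extends → [4, 5, 8]
5 → already a tail → [4, 5, 8]
16 → extends → [4, 5, 8, 16]
2 → replaces 4 → [2, 5, 8, 16]
14 → replaces 16 → [2, 5, 8, 14]
15 → extends → [2, 5, 8, 14, 15]
7 → replaces 8 → [2, 5, 7, 14, 15]
Five tails, so the longest strictly increasing subsequence has length 5 (e.g. 4, 5, 8, 14, 15).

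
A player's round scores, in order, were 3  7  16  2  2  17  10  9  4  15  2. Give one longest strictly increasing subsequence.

3, 7, 16, 17

Patience tails give the LIS length; then backtrack through the dp parents:
3 → extends → [3]
7 → extends → [3, 7]
16 → extends → [3, 7, 16]
2 → replaces 3 → [2, 7, 16]
2 → already a tail → [2, 7, 16]
17 → extends → [2, 7, 16, 17]
10 → replaces 16 → [2, 7, 10, 17]
9 → replaces 10 → [2, 7, 9, 17]
4 → replaces 7 → [2, 4, 9, 17]
15 → replaces 17 → [2, 4, 9, 15]
2 → already a tail → [2, 4, 9, 15]
Length 4; one witness is 3, 7, 16, 17.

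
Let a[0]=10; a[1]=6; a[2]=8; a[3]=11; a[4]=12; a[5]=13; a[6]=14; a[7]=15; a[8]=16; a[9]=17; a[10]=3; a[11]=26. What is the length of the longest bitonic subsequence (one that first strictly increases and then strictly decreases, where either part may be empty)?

inc[i] = longest strictly increasing subsequence ending at i; dec[i] = longest strictly decreasing subsequence starting at i:
i:      0  1  2  3  4  5  6  7  8  9 10 11
a[i]:  10  6  8 11 12 13 14 15 16 17  3 26
inc:    1  1  2  3  4  5  6  7  8  9  1 10
dec:    3  2  2  2  2  2  2  2  2  2  1  1
Best peak at i=9 (value 17): inc=9, dec=2, length 9+2−1 = 10.

10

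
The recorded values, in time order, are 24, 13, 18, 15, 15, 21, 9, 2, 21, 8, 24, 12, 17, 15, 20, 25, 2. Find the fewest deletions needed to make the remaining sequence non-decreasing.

10

Fewest deletions = n − (longest non-decreasing subsequence).
i:      1  2  3  4  5  6  7  8  9 10 11 12 13 14 15 16 17
a[i]:  24 13 18 15 15 21  9  2 21  8 24 12 17 15 20 25  2
dp:     1  1  2  2  3  4  1  1  5  2  6  3  4  4  5  7  2
max dp = 7, so deletions = 17 − 7 = 10.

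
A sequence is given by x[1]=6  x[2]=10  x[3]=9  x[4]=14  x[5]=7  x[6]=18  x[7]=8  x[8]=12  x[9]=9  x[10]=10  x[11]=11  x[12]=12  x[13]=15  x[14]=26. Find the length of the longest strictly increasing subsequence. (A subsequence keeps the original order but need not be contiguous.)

9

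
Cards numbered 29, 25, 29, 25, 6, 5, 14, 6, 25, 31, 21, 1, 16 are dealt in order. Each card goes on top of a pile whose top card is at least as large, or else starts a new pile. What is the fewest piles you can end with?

Place each on the leftmost legal pile:
29 → new pile 1 (tops now [29])
25 → pile 1 (tops now [25])
29 → new pile 2 (tops now [25, 29])
25 → pile 1 (tops now [25, 29])
6 → pile 1 (tops now [6, 29])
5 → pile 1 (tops now [5, 29])
14 → pile 2 (tops now [5, 14])
6 → pile 2 (tops now [5, 6])
25 → new pile 3 (tops now [5, 6, 25])
31 → new pile 4 (tops now [5, 6, 25, 31])
21 → pile 3 (tops now [5, 6, 21, 31])
1 → pile 1 (tops now [1, 6, 21, 31])
16 → pile 3 (tops now [1, 6, 16, 31])
Four piles.

4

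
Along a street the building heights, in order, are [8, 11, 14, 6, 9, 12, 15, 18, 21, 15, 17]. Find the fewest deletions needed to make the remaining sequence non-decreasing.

Fewest deletions = n − (longest non-decreasing subsequence).
i:      1  2  3  4  5  6  7  8  9 10 11
a[i]:   8 11 14  6  9 12 15 18 21 15 17
dp:     1  2  3  1  2  3  4  5  6  5  6
max dp = 6, so deletions = 11 − 6 = 5.

5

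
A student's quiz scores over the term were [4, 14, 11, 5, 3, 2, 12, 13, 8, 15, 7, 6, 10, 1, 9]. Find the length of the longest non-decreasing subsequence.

Let dp[i] be the length of the longest such subsequence ending at index i:
i:      1  2  3  4  5  6  7  8  9 10 11 12 13 14 15
a[i]:   4 14 11  5  3  2 12 13  8 15  7  6 10  1  9
dp:     1  2  2  2  1  1  3  4  3  5  3  3  4  1  4
Maximum dp value is 5.

5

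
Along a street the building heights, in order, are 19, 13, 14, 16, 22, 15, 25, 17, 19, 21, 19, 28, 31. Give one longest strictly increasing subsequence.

13, 14, 16, 17, 19, 21, 28, 31

Patience tails give the LIS length; then backtrack through the dp parents:
19 → extends → [19]
13 → replaces 19 → [13]
14 → extends → [13, 14]
16 → extends → [13, 14, 16]
22 → extends → [13, 14, 16, 22]
15 → replaces 16 → [13, 14, 15, 22]
25 → extends → [13, 14, 15, 22, 25]
17 → replaces 22 → [13, 14, 15, 17, 25]
19 → replaces 25 → [13, 14, 15, 17, 19]
21 → extends → [13, 14, 15, 17, 19, 21]
19 → already a tail → [13, 14, 15, 17, 19, 21]
28 → extends → [13, 14, 15, 17, 19, 21, 28]
31 → extends → [13, 14, 15, 17, 19, 21, 28, 31]
Length 8; one witness is 13, 14, 16, 17, 19, 21, 28, 31.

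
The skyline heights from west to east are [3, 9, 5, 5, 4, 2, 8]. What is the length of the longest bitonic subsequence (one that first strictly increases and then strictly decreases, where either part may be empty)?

inc[i] = longest strictly increasing subsequence ending at i; dec[i] = longest strictly decreasing subsequence starting at i:
i:     1 2 3 4 5 6 7
a[i]:  3 9 5 5 4 2 8
inc:   1 2 2 2 2 1 3
dec:   2 4 3 3 2 1 1
Best peak at i=2 (value 9): inc=2, dec=4, length 2+4−1 = 5.

5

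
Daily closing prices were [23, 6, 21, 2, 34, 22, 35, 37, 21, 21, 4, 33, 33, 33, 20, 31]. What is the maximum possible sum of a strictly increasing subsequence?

133

Let S[i] be the best sum of a strictly increasing subsequence ending at i:
i:       1   2   3   4   5   6   7   8   9  10  11  12  13  14  15  16
a[i]:   23   6  21   2  34  22  35  37  21  21   4  33  33  33  20  31
S:      23   6  27   2  61  49  96 133  27  27   6  82  82  82  26  80
Maximum is 133 (e.g. 6 + 21 + 34 + 35 + 37).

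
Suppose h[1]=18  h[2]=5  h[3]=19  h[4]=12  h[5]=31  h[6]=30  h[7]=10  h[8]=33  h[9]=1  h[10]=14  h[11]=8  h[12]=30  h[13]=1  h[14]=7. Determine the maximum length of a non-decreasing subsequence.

4

Track the smallest tail for each achievable length (allowing ties):
18 → extends → [18]
5 → replaces 18 → [5]
19 → extends → [5, 19]
12 → replaces 19 → [5, 12]
31 → extends → [5, 12, 31]
30 → replaces 31 → [5, 12, 30]
10 → replaces 12 → [5, 10, 30]
33 → extends → [5, 10, 30, 33]
1 → replaces 5 → [1, 10, 30, 33]
14 → replaces 30 → [1, 10, 14, 33]
8 → replaces 10 → [1, 8, 14, 33]
30 → replaces 33 → [1, 8, 14, 30]
1 → replaces 8 → [1, 1, 14, 30]
7 → replaces 14 → [1, 1, 7, 30]
Four tails, so the longest non-decreasing subsequence has length 4 (e.g. 18, 19, 31, 33).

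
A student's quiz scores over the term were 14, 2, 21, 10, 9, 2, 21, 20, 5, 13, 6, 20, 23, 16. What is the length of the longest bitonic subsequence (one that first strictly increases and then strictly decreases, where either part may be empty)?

6

inc[i] = longest strictly increasing subsequence ending at i; dec[i] = longest strictly decreasing subsequence starting at i:
i:      1  2  3  4  5  6  7  8  9 10 11 12 13 14
a[i]:  14  2 21 10  9  2 21 20  5 13  6 20 23 16
inc:    1  1  2  2  2  1  3  3  2  3  3  4  5  4
dec:    4  1  4  3  2  1  4  3  1  2  1  2  2  1
Best peak at i=7 (value 21): inc=3, dec=4, length 3+4−1 = 6.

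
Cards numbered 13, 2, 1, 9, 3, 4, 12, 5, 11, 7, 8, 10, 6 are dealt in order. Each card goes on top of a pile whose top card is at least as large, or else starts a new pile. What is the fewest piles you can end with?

Place each on the leftmost legal pile:
13 → new pile 1 (tops now [13])
2 → pile 1 (tops now [2])
1 → pile 1 (tops now [1])
9 → new pile 2 (tops now [1, 9])
3 → pile 2 (tops now [1, 3])
4 → new pile 3 (tops now [1, 3, 4])
12 → new pile 4 (tops now [1, 3, 4, 12])
5 → pile 4 (tops now [1, 3, 4, 5])
11 → new pile 5 (tops now [1, 3, 4, 5, 11])
7 → pile 5 (tops now [1, 3, 4, 5, 7])
8 → new pile 6 (tops now [1, 3, 4, 5, 7, 8])
10 → new pile 7 (tops now [1, 3, 4, 5, 7, 8, 10])
6 → pile 5 (tops now [1, 3, 4, 5, 6, 8, 10])
Seven piles.

7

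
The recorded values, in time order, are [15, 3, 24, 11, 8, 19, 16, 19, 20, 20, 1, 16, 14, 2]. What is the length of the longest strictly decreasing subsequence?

5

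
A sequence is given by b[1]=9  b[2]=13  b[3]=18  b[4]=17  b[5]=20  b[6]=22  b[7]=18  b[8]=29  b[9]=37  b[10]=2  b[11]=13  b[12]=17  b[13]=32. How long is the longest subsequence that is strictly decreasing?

3

Negate each value so 'decreasing' becomes 'increasing', then run patience tails on the negated sequence:
-9 → extends → [-9]
-13 → replaces -9 → [-13]
-18 → replaces -13 → [-18]
-17 → extends → [-18, -17]
-20 → replaces -18 → [-20, -17]
-22 → replaces -20 → [-22, -17]
-18 → replaces -17 → [-22, -18]
-29 → replaces -22 → [-29, -18]
-37 → replaces -29 → [-37, -18]
-2 → extends → [-37, -18, -2]
-13 → replaces -2 → [-37, -18, -13]
-17 → replaces -13 → [-37, -18, -17]
-32 → replaces -18 → [-37, -32, -17]
Three tails, so the longest strictly decreasing subsequence of the original has length 3.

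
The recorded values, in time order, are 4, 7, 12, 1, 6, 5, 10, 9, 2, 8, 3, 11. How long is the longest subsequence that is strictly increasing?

Track the smallest tail for each achievable length (strict):
4 → extends → [4]
7 → extends → [4, 7]
12 → extends → [4, 7, 12]
1 → replaces 4 → [1, 7, 12]
6 → replaces 7 → [1, 6, 12]
5 → replaces 6 → [1, 5, 12]
10 → replaces 12 → [1, 5, 10]
9 → replaces 10 → [1, 5, 9]
2 → replaces 5 → [1, 2, 9]
8 → replaces 9 → [1, 2, 8]
3 → replaces 8 → [1, 2, 3]
11 → extends → [1, 2, 3, 11]
Four tails, so the longest strictly increasing subsequence has length 4 (e.g. 4, 7, 10, 11).

4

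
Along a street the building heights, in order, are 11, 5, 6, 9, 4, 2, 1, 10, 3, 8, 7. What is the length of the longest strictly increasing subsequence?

4

Track the smallest tail for each achievable length (strict):
11 → extends → [11]
5 → replaces 11 → [5]
6 → extends → [5, 6]
9 → extends → [5, 6, 9]
4 → replaces 5 → [4, 6, 9]
2 → replaces 4 → [2, 6, 9]
1 → replaces 2 → [1, 6, 9]
10 → extends → [1, 6, 9, 10]
3 → replaces 6 → [1, 3, 9, 10]
8 → replaces 9 → [1, 3, 8, 10]
7 → replaces 8 → [1, 3, 7, 10]
Four tails, so the longest strictly increasing subsequence has length 4 (e.g. 5, 6, 9, 10).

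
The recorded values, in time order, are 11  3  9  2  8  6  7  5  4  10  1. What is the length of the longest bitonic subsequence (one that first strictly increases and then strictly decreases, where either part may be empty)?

inc[i] = longest strictly increasing subsequence ending at i; dec[i] = longest strictly decreasing subsequence starting at i:
i:      1  2  3  4  5  6  7  8  9 10 11
a[i]:  11  3  9  2  8  6  7  5  4 10  1
inc:    1  1  2  1  2  2  3  2  2  4  1
dec:    7  3  6  2  5  4  4  3  2  2  1
Best peak at i=1 (value 11): inc=1, dec=7, length 1+7−1 = 7.

7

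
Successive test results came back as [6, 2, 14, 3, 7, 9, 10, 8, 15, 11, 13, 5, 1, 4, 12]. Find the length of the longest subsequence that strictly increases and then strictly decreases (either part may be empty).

inc[i] = longest strictly increasing subsequence ending at i; dec[i] = longest strictly decreasing subsequence starting at i:
i:      1  2  3  4  5  6  7  8  9 10 11 12 13 14 15
a[i]:   6  2 14  3  7  9 10  8 15 11 13  5  1  4 12
inc:    1  1  2  2  3  4  5  4  6  6  7  3  1  3  7
dec:    3  2  5  2  3  4  4  3  4  3  3  2  1  1  1
Best peak at i=9 (value 15): inc=6, dec=4, length 6+4−1 = 9.

9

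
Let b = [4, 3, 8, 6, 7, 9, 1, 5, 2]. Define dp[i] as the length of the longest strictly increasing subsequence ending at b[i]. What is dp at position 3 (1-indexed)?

dp[i] = 1 + max{dp[j] : j<i, b[j]<b[i]} (or 1 if no such j):
i:     1 2 3 4 5 6 7 8 9
b[i]:  4 3 8 6 7 9 1 5 2
dp:    1 1 2 2 3 4 1 2 2
At index 3 the value is 2.

2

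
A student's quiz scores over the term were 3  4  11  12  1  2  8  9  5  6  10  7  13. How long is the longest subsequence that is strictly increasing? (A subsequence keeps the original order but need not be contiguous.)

6

Let dp[i] be the length of the longest such subsequence ending at index i:
i:      1  2  3  4  5  6  7  8  9 10 11 12 13
a[i]:   3  4 11 12  1  2  8  9  5  6 10  7 13
dp:     1  2  3  4  1  2  3  4  3  4  5  5  6
Maximum dp value is 6.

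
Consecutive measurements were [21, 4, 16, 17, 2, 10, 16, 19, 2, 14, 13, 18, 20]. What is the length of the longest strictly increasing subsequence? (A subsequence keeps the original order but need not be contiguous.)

Track the smallest tail for each achievable length (strict):
21 → extends → [21]
4 → replaces 21 → [4]
16 → extends → [4, 16]
17 → extends → [4, 16, 17]
2 → replaces 4 → [2, 16, 17]
10 → replaces 16 → [2, 10, 17]
16 → replaces 17 → [2, 10, 16]
19 → extends → [2, 10, 16, 19]
2 → already a tail → [2, 10, 16, 19]
14 → replaces 16 → [2, 10, 14, 19]
13 → replaces 14 → [2, 10, 13, 19]
18 → replaces 19 → [2, 10, 13, 18]
20 → extends → [2, 10, 13, 18, 20]
Five tails, so the longest strictly increasing subsequence has length 5 (e.g. 4, 16, 17, 19, 20).

5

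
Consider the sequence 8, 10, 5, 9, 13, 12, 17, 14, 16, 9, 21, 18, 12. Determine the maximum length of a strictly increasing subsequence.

6

Track the smallest tail for each achievable length (strict):
8 → extends → [8]
10 → extends → [8, 10]
5 → replaces 8 → [5, 10]
9 → replaces 10 → [5, 9]
13 → extends → [5, 9, 13]
12 → replaces 13 → [5, 9, 12]
17 → extends → [5, 9, 12, 17]
14 → replaces 17 → [5, 9, 12, 14]
16 → extends → [5, 9, 12, 14, 16]
9 → already a tail → [5, 9, 12, 14, 16]
21 → extends → [5, 9, 12, 14, 16, 21]
18 → replaces 21 → [5, 9, 12, 14, 16, 18]
12 → already a tail → [5, 9, 12, 14, 16, 18]
Six tails, so the longest strictly increasing subsequence has length 6 (e.g. 8, 10, 13, 14, 16, 21).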